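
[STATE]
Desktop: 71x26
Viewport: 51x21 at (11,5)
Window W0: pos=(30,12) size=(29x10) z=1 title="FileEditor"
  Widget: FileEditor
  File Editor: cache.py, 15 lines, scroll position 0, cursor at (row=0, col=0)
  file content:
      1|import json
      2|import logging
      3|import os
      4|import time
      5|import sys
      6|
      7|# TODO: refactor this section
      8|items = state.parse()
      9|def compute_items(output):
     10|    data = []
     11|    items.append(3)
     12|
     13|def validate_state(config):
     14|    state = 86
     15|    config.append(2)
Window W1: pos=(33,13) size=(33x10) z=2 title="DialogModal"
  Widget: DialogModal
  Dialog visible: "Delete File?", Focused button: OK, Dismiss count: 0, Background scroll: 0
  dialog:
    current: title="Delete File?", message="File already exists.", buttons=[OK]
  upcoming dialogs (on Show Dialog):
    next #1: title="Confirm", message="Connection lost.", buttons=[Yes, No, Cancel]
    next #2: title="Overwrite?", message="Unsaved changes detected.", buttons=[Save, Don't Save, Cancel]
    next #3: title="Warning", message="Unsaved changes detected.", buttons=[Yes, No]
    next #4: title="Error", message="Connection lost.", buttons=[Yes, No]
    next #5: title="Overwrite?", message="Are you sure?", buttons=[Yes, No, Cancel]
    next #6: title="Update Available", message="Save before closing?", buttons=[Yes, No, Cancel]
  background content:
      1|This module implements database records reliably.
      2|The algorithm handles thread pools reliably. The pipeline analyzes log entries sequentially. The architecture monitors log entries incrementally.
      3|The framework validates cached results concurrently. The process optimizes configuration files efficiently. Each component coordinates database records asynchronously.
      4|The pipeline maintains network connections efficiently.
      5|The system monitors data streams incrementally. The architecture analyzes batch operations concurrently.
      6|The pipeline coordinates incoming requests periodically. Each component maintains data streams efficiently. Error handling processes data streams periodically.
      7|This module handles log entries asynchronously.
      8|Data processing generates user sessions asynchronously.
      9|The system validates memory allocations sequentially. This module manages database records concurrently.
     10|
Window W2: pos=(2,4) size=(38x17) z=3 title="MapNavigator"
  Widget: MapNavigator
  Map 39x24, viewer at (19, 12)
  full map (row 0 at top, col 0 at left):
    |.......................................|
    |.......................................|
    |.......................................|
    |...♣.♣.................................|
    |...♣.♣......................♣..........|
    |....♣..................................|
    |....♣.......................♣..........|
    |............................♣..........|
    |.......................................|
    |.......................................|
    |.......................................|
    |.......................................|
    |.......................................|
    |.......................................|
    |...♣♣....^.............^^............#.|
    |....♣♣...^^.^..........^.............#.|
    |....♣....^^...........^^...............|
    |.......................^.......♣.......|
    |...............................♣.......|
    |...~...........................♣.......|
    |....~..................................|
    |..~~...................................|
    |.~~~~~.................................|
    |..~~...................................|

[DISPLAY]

gator                       ┃                      
────────────────────────────┨                      
...................♣........┃                      
...................♣........┃                      
............................┃                      
............................┃                      
............................┃                      
............................┃━━━━━━━━━━━━━━━━━━┓   
..........@.................┃━━━━━━━━━━━━━━━━━━━━━━
............................┃gModal                
^.............^^............┃──────────────────────
^^.^..........^.............┃────────────────────┐b
^^...........^^.............┃   Delete File?     │d
..............^.......♣.....┃ile already exists. │h
......................♣.....┃       [OK]         │o
━━━━━━━━━━━━━━━━━━━━━━━━━━━━┛────────────────────┘r
                   ┗━━┃The pipeline coordinates inc
                      ┗━━━━━━━━━━━━━━━━━━━━━━━━━━━━
                                                   
                                                   
                                                   


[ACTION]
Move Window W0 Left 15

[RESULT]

gator                       ┃                      
────────────────────────────┨                      
...................♣........┃                      
...................♣........┃                      
............................┃                      
............................┃                      
............................┃                      
............................┃━━━┓                  
..........@.................┃━━━━━━━━━━━━━━━━━━━━━━
............................┃gModal                
^.............^^............┃──────────────────────
^^.^..........^.............┃────────────────────┐b
^^...........^^.............┃   Delete File?     │d
..............^.......♣.....┃ile already exists. │h
......................♣.....┃       [OK]         │o
━━━━━━━━━━━━━━━━━━━━━━━━━━━━┛────────────────────┘r
    ┗━━━━━━━━━━━━━━━━━┃The pipeline coordinates inc
                      ┗━━━━━━━━━━━━━━━━━━━━━━━━━━━━
                                                   
                                                   
                                                   


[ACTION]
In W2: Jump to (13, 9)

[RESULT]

gator                       ┃                      
────────────────────────────┨                      
♣.♣.........................┃                      
♣.♣......................♣..┃                      
.♣..........................┃                      
.♣.......................♣..┃                      
.........................♣..┃                      
............................┃━━━┓                  
..........@.................┃━━━━━━━━━━━━━━━━━━━━━━
............................┃gModal                
............................┃──────────────────────
............................┃────────────────────┐b
............................┃   Delete File?     │d
♣♣....^.............^^......┃ile already exists. │h
.♣♣...^^.^..........^.......┃       [OK]         │o
━━━━━━━━━━━━━━━━━━━━━━━━━━━━┛────────────────────┘r
    ┗━━━━━━━━━━━━━━━━━┃The pipeline coordinates inc
                      ┗━━━━━━━━━━━━━━━━━━━━━━━━━━━━
                                                   
                                                   
                                                   


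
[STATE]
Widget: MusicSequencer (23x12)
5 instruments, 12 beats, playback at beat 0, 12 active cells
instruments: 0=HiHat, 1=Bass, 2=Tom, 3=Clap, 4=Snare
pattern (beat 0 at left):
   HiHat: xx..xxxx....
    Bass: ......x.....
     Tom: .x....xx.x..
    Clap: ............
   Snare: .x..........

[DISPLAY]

      ▼12345678901     
 HiHat██··████····     
  Bass······█·····     
   Tom·█····██·█··     
  Clap············     
 Snare·█··········     
                       
                       
                       
                       
                       
                       


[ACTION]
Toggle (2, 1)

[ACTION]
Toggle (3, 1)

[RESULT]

      ▼12345678901     
 HiHat██··████····     
  Bass······█·····     
   Tom······██·█··     
  Clap·█··········     
 Snare·█··········     
                       
                       
                       
                       
                       
                       


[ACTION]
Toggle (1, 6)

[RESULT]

      ▼12345678901     
 HiHat██··████····     
  Bass············     
   Tom······██·█··     
  Clap·█··········     
 Snare·█··········     
                       
                       
                       
                       
                       
                       


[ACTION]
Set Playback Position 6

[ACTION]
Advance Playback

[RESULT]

      0123456▼8901     
 HiHat██··████····     
  Bass············     
   Tom······██·█··     
  Clap·█··········     
 Snare·█··········     
                       
                       
                       
                       
                       
                       


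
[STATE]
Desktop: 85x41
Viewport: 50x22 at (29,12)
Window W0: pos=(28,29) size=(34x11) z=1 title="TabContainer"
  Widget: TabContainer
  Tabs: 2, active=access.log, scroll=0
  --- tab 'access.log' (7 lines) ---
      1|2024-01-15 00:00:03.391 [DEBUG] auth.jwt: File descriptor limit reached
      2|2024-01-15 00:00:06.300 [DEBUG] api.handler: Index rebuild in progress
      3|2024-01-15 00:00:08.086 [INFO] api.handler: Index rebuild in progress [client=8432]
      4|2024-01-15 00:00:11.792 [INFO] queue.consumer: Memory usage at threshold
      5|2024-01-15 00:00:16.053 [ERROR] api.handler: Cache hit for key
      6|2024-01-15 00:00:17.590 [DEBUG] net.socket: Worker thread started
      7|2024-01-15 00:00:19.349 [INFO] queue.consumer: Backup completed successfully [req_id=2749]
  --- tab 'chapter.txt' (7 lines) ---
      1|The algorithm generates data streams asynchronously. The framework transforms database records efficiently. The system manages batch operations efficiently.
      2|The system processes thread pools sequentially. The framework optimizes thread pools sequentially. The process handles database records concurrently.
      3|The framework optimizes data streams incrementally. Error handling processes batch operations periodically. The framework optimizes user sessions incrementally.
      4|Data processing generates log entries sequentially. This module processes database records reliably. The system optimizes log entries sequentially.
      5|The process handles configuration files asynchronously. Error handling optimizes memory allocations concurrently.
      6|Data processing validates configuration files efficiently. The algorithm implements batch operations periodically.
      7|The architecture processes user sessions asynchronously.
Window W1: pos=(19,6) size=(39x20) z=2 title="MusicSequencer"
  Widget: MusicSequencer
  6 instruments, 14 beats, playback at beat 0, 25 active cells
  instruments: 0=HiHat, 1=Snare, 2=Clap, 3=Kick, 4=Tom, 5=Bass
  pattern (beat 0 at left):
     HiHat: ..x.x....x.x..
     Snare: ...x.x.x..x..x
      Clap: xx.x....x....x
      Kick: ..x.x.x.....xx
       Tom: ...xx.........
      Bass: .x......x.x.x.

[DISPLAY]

█····█····█                 ┃                     
·█·█·····██                 ┃                     
██·········                 ┃                     
·····█·█·█·                 ┃                     
                            ┃                     
                            ┃                     
                            ┃                     
                            ┃                     
                            ┃                     
                            ┃                     
                            ┃                     
                            ┃                     
                            ┃                     
━━━━━━━━━━━━━━━━━━━━━━━━━━━━┛                     
                                                  
                                                  
                                                  
━━━━━━━━━━━━━━━━━━━━━━━━━━━━━━━━┓                 
 TabContainer                   ┃                 
────────────────────────────────┨                 
[access.log]│ chapter.txt       ┃                 
────────────────────────────────┃                 


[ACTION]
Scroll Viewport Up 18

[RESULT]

                                                  
                                                  
                                                  
                                                  
                                                  
                                                  
━━━━━━━━━━━━━━━━━━━━━━━━━━━━┓                     
uencer                      ┃                     
────────────────────────────┨                     
34567890123                 ┃                     
·█····█·█··                 ┃                     
█·█·█··█··█                 ┃                     
█····█····█                 ┃                     
·█·█·····██                 ┃                     
██·········                 ┃                     
·····█·█·█·                 ┃                     
                            ┃                     
                            ┃                     
                            ┃                     
                            ┃                     
                            ┃                     
                            ┃                     


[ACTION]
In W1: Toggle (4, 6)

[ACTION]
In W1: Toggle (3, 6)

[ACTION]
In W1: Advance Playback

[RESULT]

                                                  
                                                  
                                                  
                                                  
                                                  
                                                  
━━━━━━━━━━━━━━━━━━━━━━━━━━━━┓                     
uencer                      ┃                     
────────────────────────────┨                     
34567890123                 ┃                     
·█····█·█··                 ┃                     
█·█·█··█··█                 ┃                     
█····█····█                 ┃                     
·█·······██                 ┃                     
██·█·······                 ┃                     
·····█·█·█·                 ┃                     
                            ┃                     
                            ┃                     
                            ┃                     
                            ┃                     
                            ┃                     
                            ┃                     


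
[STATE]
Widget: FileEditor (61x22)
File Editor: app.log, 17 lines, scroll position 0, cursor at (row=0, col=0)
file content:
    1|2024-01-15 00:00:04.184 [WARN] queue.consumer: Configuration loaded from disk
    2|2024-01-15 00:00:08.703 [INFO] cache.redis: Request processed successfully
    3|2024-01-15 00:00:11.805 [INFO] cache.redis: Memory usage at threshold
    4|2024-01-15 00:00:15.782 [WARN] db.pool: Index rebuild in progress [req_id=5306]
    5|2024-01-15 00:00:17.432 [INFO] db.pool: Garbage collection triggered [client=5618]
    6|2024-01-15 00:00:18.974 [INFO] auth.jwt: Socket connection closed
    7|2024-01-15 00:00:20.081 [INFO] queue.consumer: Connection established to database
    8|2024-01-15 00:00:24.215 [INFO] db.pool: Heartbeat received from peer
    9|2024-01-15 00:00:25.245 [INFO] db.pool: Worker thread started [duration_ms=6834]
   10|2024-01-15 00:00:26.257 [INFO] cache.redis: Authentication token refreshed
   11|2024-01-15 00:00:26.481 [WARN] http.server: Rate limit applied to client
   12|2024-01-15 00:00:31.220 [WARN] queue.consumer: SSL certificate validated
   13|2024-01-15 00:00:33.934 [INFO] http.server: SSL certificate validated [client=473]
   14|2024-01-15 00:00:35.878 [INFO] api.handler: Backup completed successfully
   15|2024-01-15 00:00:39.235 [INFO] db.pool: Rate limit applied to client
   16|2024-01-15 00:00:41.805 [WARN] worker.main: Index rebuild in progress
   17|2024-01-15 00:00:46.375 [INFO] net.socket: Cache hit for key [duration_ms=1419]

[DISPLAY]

█024-01-15 00:00:04.184 [WARN] queue.consumer: Configuration▲
2024-01-15 00:00:08.703 [INFO] cache.redis: Request processe█
2024-01-15 00:00:11.805 [INFO] cache.redis: Memory usage at ░
2024-01-15 00:00:15.782 [WARN] db.pool: Index rebuild in pro░
2024-01-15 00:00:17.432 [INFO] db.pool: Garbage collection t░
2024-01-15 00:00:18.974 [INFO] auth.jwt: Socket connection c░
2024-01-15 00:00:20.081 [INFO] queue.consumer: Connection es░
2024-01-15 00:00:24.215 [INFO] db.pool: Heartbeat received f░
2024-01-15 00:00:25.245 [INFO] db.pool: Worker thread starte░
2024-01-15 00:00:26.257 [INFO] cache.redis: Authentication t░
2024-01-15 00:00:26.481 [WARN] http.server: Rate limit appli░
2024-01-15 00:00:31.220 [WARN] queue.consumer: SSL certifica░
2024-01-15 00:00:33.934 [INFO] http.server: SSL certificate ░
2024-01-15 00:00:35.878 [INFO] api.handler: Backup completed░
2024-01-15 00:00:39.235 [INFO] db.pool: Rate limit applied t░
2024-01-15 00:00:41.805 [WARN] worker.main: Index rebuild in░
2024-01-15 00:00:46.375 [INFO] net.socket: Cache hit for key░
                                                            ░
                                                            ░
                                                            ░
                                                            ░
                                                            ▼


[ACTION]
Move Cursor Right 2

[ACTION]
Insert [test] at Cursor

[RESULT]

20test█4-01-15 00:00:04.184 [WARN] queue.consumer: Configura▲
2024-01-15 00:00:08.703 [INFO] cache.redis: Request processe█
2024-01-15 00:00:11.805 [INFO] cache.redis: Memory usage at ░
2024-01-15 00:00:15.782 [WARN] db.pool: Index rebuild in pro░
2024-01-15 00:00:17.432 [INFO] db.pool: Garbage collection t░
2024-01-15 00:00:18.974 [INFO] auth.jwt: Socket connection c░
2024-01-15 00:00:20.081 [INFO] queue.consumer: Connection es░
2024-01-15 00:00:24.215 [INFO] db.pool: Heartbeat received f░
2024-01-15 00:00:25.245 [INFO] db.pool: Worker thread starte░
2024-01-15 00:00:26.257 [INFO] cache.redis: Authentication t░
2024-01-15 00:00:26.481 [WARN] http.server: Rate limit appli░
2024-01-15 00:00:31.220 [WARN] queue.consumer: SSL certifica░
2024-01-15 00:00:33.934 [INFO] http.server: SSL certificate ░
2024-01-15 00:00:35.878 [INFO] api.handler: Backup completed░
2024-01-15 00:00:39.235 [INFO] db.pool: Rate limit applied t░
2024-01-15 00:00:41.805 [WARN] worker.main: Index rebuild in░
2024-01-15 00:00:46.375 [INFO] net.socket: Cache hit for key░
                                                            ░
                                                            ░
                                                            ░
                                                            ░
                                                            ▼


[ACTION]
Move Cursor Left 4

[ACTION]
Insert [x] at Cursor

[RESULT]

20x█est24-01-15 00:00:04.184 [WARN] queue.consumer: Configur▲
2024-01-15 00:00:08.703 [INFO] cache.redis: Request processe█
2024-01-15 00:00:11.805 [INFO] cache.redis: Memory usage at ░
2024-01-15 00:00:15.782 [WARN] db.pool: Index rebuild in pro░
2024-01-15 00:00:17.432 [INFO] db.pool: Garbage collection t░
2024-01-15 00:00:18.974 [INFO] auth.jwt: Socket connection c░
2024-01-15 00:00:20.081 [INFO] queue.consumer: Connection es░
2024-01-15 00:00:24.215 [INFO] db.pool: Heartbeat received f░
2024-01-15 00:00:25.245 [INFO] db.pool: Worker thread starte░
2024-01-15 00:00:26.257 [INFO] cache.redis: Authentication t░
2024-01-15 00:00:26.481 [WARN] http.server: Rate limit appli░
2024-01-15 00:00:31.220 [WARN] queue.consumer: SSL certifica░
2024-01-15 00:00:33.934 [INFO] http.server: SSL certificate ░
2024-01-15 00:00:35.878 [INFO] api.handler: Backup completed░
2024-01-15 00:00:39.235 [INFO] db.pool: Rate limit applied t░
2024-01-15 00:00:41.805 [WARN] worker.main: Index rebuild in░
2024-01-15 00:00:46.375 [INFO] net.socket: Cache hit for key░
                                                            ░
                                                            ░
                                                            ░
                                                            ░
                                                            ▼


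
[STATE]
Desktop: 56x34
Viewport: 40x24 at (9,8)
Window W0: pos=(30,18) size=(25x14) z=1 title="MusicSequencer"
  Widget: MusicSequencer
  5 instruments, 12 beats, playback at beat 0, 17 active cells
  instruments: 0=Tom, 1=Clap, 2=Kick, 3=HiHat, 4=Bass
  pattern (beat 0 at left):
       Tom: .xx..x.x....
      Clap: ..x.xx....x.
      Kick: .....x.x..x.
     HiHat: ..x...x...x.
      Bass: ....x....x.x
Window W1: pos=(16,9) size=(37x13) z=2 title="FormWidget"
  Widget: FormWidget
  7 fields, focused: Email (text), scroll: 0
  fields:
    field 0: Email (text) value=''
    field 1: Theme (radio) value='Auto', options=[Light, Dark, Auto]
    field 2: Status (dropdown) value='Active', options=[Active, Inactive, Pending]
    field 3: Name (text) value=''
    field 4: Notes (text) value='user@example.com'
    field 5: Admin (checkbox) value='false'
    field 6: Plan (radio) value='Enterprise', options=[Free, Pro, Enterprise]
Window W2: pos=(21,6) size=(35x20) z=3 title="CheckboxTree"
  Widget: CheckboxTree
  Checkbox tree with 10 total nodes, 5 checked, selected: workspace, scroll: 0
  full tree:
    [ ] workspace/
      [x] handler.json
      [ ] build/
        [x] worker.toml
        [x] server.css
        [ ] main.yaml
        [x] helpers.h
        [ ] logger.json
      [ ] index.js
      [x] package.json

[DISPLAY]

            ┠───────────────────────────
       ┏━━━━┃>[-] workspace/            
       ┃ For┃   [x] handler.json        
       ┠────┃   [-] build/              
       ┃> Em┃     [x] worker.toml       
       ┃  Th┃     [x] server.css        
       ┃  St┃     [ ] main.yaml         
       ┃  Na┃     [x] helpers.h         
       ┃  No┃     [ ] logger.json       
       ┃  Ad┃   [ ] index.js            
       ┃  Pl┃   [x] package.json        
       ┃    ┃                           
       ┃    ┃                           
       ┗━━━━┃                           
            ┃                           
            ┃                           
            ┃                           
            ┗━━━━━━━━━━━━━━━━━━━━━━━━━━━
                     ┃  Bass····█····█·█
                     ┃                  
                     ┃                  
                     ┃                  
                     ┃                  
                     ┗━━━━━━━━━━━━━━━━━━


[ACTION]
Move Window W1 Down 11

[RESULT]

            ┠───────────────────────────
            ┃>[-] workspace/            
            ┃   [x] handler.json        
            ┃   [-] build/              
            ┃     [x] worker.toml       
            ┃     [x] server.css        
            ┃     [ ] main.yaml         
            ┃     [x] helpers.h         
            ┃     [ ] logger.json       
            ┃   [ ] index.js            
            ┃   [x] package.json        
            ┃                           
       ┏━━━━┃                           
       ┃ For┃                           
       ┠────┃                           
       ┃> Em┃                           
       ┃  Th┃                           
       ┃  St┗━━━━━━━━━━━━━━━━━━━━━━━━━━━
       ┃  Name:       [                 
       ┃  Notes:      [user@example.com 
       ┃  Admin:      [ ]               
       ┃  Plan:       ( ) Free  ( ) Pro 
       ┃                                
       ┃                                


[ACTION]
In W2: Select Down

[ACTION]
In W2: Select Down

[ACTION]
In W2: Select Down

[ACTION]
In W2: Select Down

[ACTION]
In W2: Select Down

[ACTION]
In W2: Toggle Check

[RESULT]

            ┠───────────────────────────
            ┃ [-] workspace/            
            ┃   [x] handler.json        
            ┃   [-] build/              
            ┃     [x] worker.toml       
            ┃     [x] server.css        
            ┃>    [x] main.yaml         
            ┃     [x] helpers.h         
            ┃     [ ] logger.json       
            ┃   [ ] index.js            
            ┃   [x] package.json        
            ┃                           
       ┏━━━━┃                           
       ┃ For┃                           
       ┠────┃                           
       ┃> Em┃                           
       ┃  Th┃                           
       ┃  St┗━━━━━━━━━━━━━━━━━━━━━━━━━━━
       ┃  Name:       [                 
       ┃  Notes:      [user@example.com 
       ┃  Admin:      [ ]               
       ┃  Plan:       ( ) Free  ( ) Pro 
       ┃                                
       ┃                                


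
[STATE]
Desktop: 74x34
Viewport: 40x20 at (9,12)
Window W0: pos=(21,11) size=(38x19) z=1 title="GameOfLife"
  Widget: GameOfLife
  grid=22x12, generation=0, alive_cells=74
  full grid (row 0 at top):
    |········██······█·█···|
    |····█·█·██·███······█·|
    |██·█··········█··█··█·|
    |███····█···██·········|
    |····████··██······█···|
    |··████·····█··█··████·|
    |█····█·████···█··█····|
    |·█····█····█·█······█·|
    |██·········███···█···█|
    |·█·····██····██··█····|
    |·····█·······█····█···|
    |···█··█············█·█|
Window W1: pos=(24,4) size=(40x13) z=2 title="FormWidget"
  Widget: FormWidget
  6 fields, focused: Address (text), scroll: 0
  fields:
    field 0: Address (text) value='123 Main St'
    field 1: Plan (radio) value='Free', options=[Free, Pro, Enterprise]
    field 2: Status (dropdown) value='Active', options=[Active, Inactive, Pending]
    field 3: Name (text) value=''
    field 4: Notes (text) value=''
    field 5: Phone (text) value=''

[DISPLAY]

            ┃ G┃  Phone:      [         
            ┠──┃                        
            ┃Ge┃                        
            ┃··┃                        
            ┃··┗━━━━━━━━━━━━━━━━━━━━━━━━
            ┃██·█··········█··█··█·     
            ┃███····█···██·········     
            ┃····████··██······█···     
            ┃··████·····█··█··████·     
            ┃█····█·████···█··█····     
            ┃·█····█····█·█······█·     
            ┃██·········███···█···█     
            ┃·█·····██····██··█····     
            ┃·····█·······█····█···     
            ┃···█··█············█·█     
            ┃                           
            ┃                           
            ┗━━━━━━━━━━━━━━━━━━━━━━━━━━━
                                        
                                        


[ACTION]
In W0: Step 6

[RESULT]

            ┃ G┃  Phone:      [         
            ┠──┃                        
            ┃Ge┃                        
            ┃··┃                        
            ┃··┗━━━━━━━━━━━━━━━━━━━━━━━━
            ┃··········██·██··█····     
            ┃······█······██·█·█···     
            ┃······█····█··██···█··     
            ┃··············█·█··█··     
            ┃············██········     
            ┃·············█········     
            ┃···█···········█······     
            ┃···█··················     
            ┃··············███·█···     
            ┃···············███····     
            ┃                           
            ┃                           
            ┗━━━━━━━━━━━━━━━━━━━━━━━━━━━
                                        
                                        


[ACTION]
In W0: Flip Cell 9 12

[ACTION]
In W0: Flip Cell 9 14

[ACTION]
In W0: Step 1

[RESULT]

            ┃ G┃  Phone:      [         
            ┠──┃                        
            ┃Ge┃                        
            ┃··┃                        
            ┃··┗━━━━━━━━━━━━━━━━━━━━━━━━
            ┃··········███····█····     
            ┃··········██····███···     
            ┃················████··     
            ┃············█·█·······     
            ┃············███·······     
            ┃············███·······     
            ┃·············██·······     
            ┃·············██·█·····     
            ┃·············██·······     
            ┃··············█··█····     
            ┃                           
            ┃                           
            ┗━━━━━━━━━━━━━━━━━━━━━━━━━━━
                                        
                                        


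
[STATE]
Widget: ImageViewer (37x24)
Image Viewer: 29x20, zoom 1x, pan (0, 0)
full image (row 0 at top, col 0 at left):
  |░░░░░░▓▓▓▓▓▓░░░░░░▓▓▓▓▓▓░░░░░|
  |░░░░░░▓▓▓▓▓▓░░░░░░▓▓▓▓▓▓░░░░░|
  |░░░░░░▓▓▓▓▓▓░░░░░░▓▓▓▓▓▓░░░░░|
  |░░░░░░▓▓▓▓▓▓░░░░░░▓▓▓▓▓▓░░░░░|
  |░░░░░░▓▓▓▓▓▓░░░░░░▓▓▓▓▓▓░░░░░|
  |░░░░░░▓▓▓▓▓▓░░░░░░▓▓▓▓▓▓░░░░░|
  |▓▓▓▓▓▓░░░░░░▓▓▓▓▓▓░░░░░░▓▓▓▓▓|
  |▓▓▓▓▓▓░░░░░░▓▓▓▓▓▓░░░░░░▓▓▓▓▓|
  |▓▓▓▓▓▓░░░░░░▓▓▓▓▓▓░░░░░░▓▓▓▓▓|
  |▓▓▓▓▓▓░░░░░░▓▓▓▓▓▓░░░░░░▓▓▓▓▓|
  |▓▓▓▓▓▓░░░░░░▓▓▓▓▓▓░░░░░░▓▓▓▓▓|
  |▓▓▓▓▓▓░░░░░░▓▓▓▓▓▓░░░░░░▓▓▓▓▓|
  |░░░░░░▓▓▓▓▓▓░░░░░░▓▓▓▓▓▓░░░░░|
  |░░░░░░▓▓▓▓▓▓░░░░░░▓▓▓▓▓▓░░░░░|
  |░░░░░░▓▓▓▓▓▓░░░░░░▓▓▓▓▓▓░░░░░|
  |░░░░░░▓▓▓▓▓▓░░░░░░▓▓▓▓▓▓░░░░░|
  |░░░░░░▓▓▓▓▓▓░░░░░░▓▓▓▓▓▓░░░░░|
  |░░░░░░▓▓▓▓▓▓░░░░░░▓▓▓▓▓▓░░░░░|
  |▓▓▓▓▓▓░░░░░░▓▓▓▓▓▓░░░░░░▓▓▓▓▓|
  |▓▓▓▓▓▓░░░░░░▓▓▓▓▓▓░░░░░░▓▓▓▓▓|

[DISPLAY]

░░░░░░▓▓▓▓▓▓░░░░░░▓▓▓▓▓▓░░░░░        
░░░░░░▓▓▓▓▓▓░░░░░░▓▓▓▓▓▓░░░░░        
░░░░░░▓▓▓▓▓▓░░░░░░▓▓▓▓▓▓░░░░░        
░░░░░░▓▓▓▓▓▓░░░░░░▓▓▓▓▓▓░░░░░        
░░░░░░▓▓▓▓▓▓░░░░░░▓▓▓▓▓▓░░░░░        
░░░░░░▓▓▓▓▓▓░░░░░░▓▓▓▓▓▓░░░░░        
▓▓▓▓▓▓░░░░░░▓▓▓▓▓▓░░░░░░▓▓▓▓▓        
▓▓▓▓▓▓░░░░░░▓▓▓▓▓▓░░░░░░▓▓▓▓▓        
▓▓▓▓▓▓░░░░░░▓▓▓▓▓▓░░░░░░▓▓▓▓▓        
▓▓▓▓▓▓░░░░░░▓▓▓▓▓▓░░░░░░▓▓▓▓▓        
▓▓▓▓▓▓░░░░░░▓▓▓▓▓▓░░░░░░▓▓▓▓▓        
▓▓▓▓▓▓░░░░░░▓▓▓▓▓▓░░░░░░▓▓▓▓▓        
░░░░░░▓▓▓▓▓▓░░░░░░▓▓▓▓▓▓░░░░░        
░░░░░░▓▓▓▓▓▓░░░░░░▓▓▓▓▓▓░░░░░        
░░░░░░▓▓▓▓▓▓░░░░░░▓▓▓▓▓▓░░░░░        
░░░░░░▓▓▓▓▓▓░░░░░░▓▓▓▓▓▓░░░░░        
░░░░░░▓▓▓▓▓▓░░░░░░▓▓▓▓▓▓░░░░░        
░░░░░░▓▓▓▓▓▓░░░░░░▓▓▓▓▓▓░░░░░        
▓▓▓▓▓▓░░░░░░▓▓▓▓▓▓░░░░░░▓▓▓▓▓        
▓▓▓▓▓▓░░░░░░▓▓▓▓▓▓░░░░░░▓▓▓▓▓        
                                     
                                     
                                     
                                     


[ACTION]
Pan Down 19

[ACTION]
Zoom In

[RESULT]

▓▓▓▓▓▓▓▓▓▓▓▓░░░░░░░░░░░░▓▓▓▓▓▓▓▓▓▓▓▓░
▓▓▓▓▓▓▓▓▓▓▓▓░░░░░░░░░░░░▓▓▓▓▓▓▓▓▓▓▓▓░
▓▓▓▓▓▓▓▓▓▓▓▓░░░░░░░░░░░░▓▓▓▓▓▓▓▓▓▓▓▓░
▓▓▓▓▓▓▓▓▓▓▓▓░░░░░░░░░░░░▓▓▓▓▓▓▓▓▓▓▓▓░
▓▓▓▓▓▓▓▓▓▓▓▓░░░░░░░░░░░░▓▓▓▓▓▓▓▓▓▓▓▓░
░░░░░░░░░░░░▓▓▓▓▓▓▓▓▓▓▓▓░░░░░░░░░░░░▓
░░░░░░░░░░░░▓▓▓▓▓▓▓▓▓▓▓▓░░░░░░░░░░░░▓
░░░░░░░░░░░░▓▓▓▓▓▓▓▓▓▓▓▓░░░░░░░░░░░░▓
░░░░░░░░░░░░▓▓▓▓▓▓▓▓▓▓▓▓░░░░░░░░░░░░▓
░░░░░░░░░░░░▓▓▓▓▓▓▓▓▓▓▓▓░░░░░░░░░░░░▓
░░░░░░░░░░░░▓▓▓▓▓▓▓▓▓▓▓▓░░░░░░░░░░░░▓
░░░░░░░░░░░░▓▓▓▓▓▓▓▓▓▓▓▓░░░░░░░░░░░░▓
░░░░░░░░░░░░▓▓▓▓▓▓▓▓▓▓▓▓░░░░░░░░░░░░▓
░░░░░░░░░░░░▓▓▓▓▓▓▓▓▓▓▓▓░░░░░░░░░░░░▓
░░░░░░░░░░░░▓▓▓▓▓▓▓▓▓▓▓▓░░░░░░░░░░░░▓
░░░░░░░░░░░░▓▓▓▓▓▓▓▓▓▓▓▓░░░░░░░░░░░░▓
░░░░░░░░░░░░▓▓▓▓▓▓▓▓▓▓▓▓░░░░░░░░░░░░▓
▓▓▓▓▓▓▓▓▓▓▓▓░░░░░░░░░░░░▓▓▓▓▓▓▓▓▓▓▓▓░
▓▓▓▓▓▓▓▓▓▓▓▓░░░░░░░░░░░░▓▓▓▓▓▓▓▓▓▓▓▓░
▓▓▓▓▓▓▓▓▓▓▓▓░░░░░░░░░░░░▓▓▓▓▓▓▓▓▓▓▓▓░
▓▓▓▓▓▓▓▓▓▓▓▓░░░░░░░░░░░░▓▓▓▓▓▓▓▓▓▓▓▓░
                                     
                                     
                                     


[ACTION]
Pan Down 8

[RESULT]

░░░░░░░░░░░░▓▓▓▓▓▓▓▓▓▓▓▓░░░░░░░░░░░░▓
░░░░░░░░░░░░▓▓▓▓▓▓▓▓▓▓▓▓░░░░░░░░░░░░▓
░░░░░░░░░░░░▓▓▓▓▓▓▓▓▓▓▓▓░░░░░░░░░░░░▓
░░░░░░░░░░░░▓▓▓▓▓▓▓▓▓▓▓▓░░░░░░░░░░░░▓
░░░░░░░░░░░░▓▓▓▓▓▓▓▓▓▓▓▓░░░░░░░░░░░░▓
░░░░░░░░░░░░▓▓▓▓▓▓▓▓▓▓▓▓░░░░░░░░░░░░▓
░░░░░░░░░░░░▓▓▓▓▓▓▓▓▓▓▓▓░░░░░░░░░░░░▓
░░░░░░░░░░░░▓▓▓▓▓▓▓▓▓▓▓▓░░░░░░░░░░░░▓
░░░░░░░░░░░░▓▓▓▓▓▓▓▓▓▓▓▓░░░░░░░░░░░░▓
▓▓▓▓▓▓▓▓▓▓▓▓░░░░░░░░░░░░▓▓▓▓▓▓▓▓▓▓▓▓░
▓▓▓▓▓▓▓▓▓▓▓▓░░░░░░░░░░░░▓▓▓▓▓▓▓▓▓▓▓▓░
▓▓▓▓▓▓▓▓▓▓▓▓░░░░░░░░░░░░▓▓▓▓▓▓▓▓▓▓▓▓░
▓▓▓▓▓▓▓▓▓▓▓▓░░░░░░░░░░░░▓▓▓▓▓▓▓▓▓▓▓▓░
                                     
                                     
                                     
                                     
                                     
                                     
                                     
                                     
                                     
                                     
                                     


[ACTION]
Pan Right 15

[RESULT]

▓▓▓▓▓▓▓▓▓░░░░░░░░░░░░▓▓▓▓▓▓▓▓▓▓▓▓░░░░
▓▓▓▓▓▓▓▓▓░░░░░░░░░░░░▓▓▓▓▓▓▓▓▓▓▓▓░░░░
▓▓▓▓▓▓▓▓▓░░░░░░░░░░░░▓▓▓▓▓▓▓▓▓▓▓▓░░░░
▓▓▓▓▓▓▓▓▓░░░░░░░░░░░░▓▓▓▓▓▓▓▓▓▓▓▓░░░░
▓▓▓▓▓▓▓▓▓░░░░░░░░░░░░▓▓▓▓▓▓▓▓▓▓▓▓░░░░
▓▓▓▓▓▓▓▓▓░░░░░░░░░░░░▓▓▓▓▓▓▓▓▓▓▓▓░░░░
▓▓▓▓▓▓▓▓▓░░░░░░░░░░░░▓▓▓▓▓▓▓▓▓▓▓▓░░░░
▓▓▓▓▓▓▓▓▓░░░░░░░░░░░░▓▓▓▓▓▓▓▓▓▓▓▓░░░░
▓▓▓▓▓▓▓▓▓░░░░░░░░░░░░▓▓▓▓▓▓▓▓▓▓▓▓░░░░
░░░░░░░░░▓▓▓▓▓▓▓▓▓▓▓▓░░░░░░░░░░░░▓▓▓▓
░░░░░░░░░▓▓▓▓▓▓▓▓▓▓▓▓░░░░░░░░░░░░▓▓▓▓
░░░░░░░░░▓▓▓▓▓▓▓▓▓▓▓▓░░░░░░░░░░░░▓▓▓▓
░░░░░░░░░▓▓▓▓▓▓▓▓▓▓▓▓░░░░░░░░░░░░▓▓▓▓
                                     
                                     
                                     
                                     
                                     
                                     
                                     
                                     
                                     
                                     
                                     


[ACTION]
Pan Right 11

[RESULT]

░░░░░░░░░░▓▓▓▓▓▓▓▓▓▓▓▓░░░░░░░░░░     
░░░░░░░░░░▓▓▓▓▓▓▓▓▓▓▓▓░░░░░░░░░░     
░░░░░░░░░░▓▓▓▓▓▓▓▓▓▓▓▓░░░░░░░░░░     
░░░░░░░░░░▓▓▓▓▓▓▓▓▓▓▓▓░░░░░░░░░░     
░░░░░░░░░░▓▓▓▓▓▓▓▓▓▓▓▓░░░░░░░░░░     
░░░░░░░░░░▓▓▓▓▓▓▓▓▓▓▓▓░░░░░░░░░░     
░░░░░░░░░░▓▓▓▓▓▓▓▓▓▓▓▓░░░░░░░░░░     
░░░░░░░░░░▓▓▓▓▓▓▓▓▓▓▓▓░░░░░░░░░░     
░░░░░░░░░░▓▓▓▓▓▓▓▓▓▓▓▓░░░░░░░░░░     
▓▓▓▓▓▓▓▓▓▓░░░░░░░░░░░░▓▓▓▓▓▓▓▓▓▓     
▓▓▓▓▓▓▓▓▓▓░░░░░░░░░░░░▓▓▓▓▓▓▓▓▓▓     
▓▓▓▓▓▓▓▓▓▓░░░░░░░░░░░░▓▓▓▓▓▓▓▓▓▓     
▓▓▓▓▓▓▓▓▓▓░░░░░░░░░░░░▓▓▓▓▓▓▓▓▓▓     
                                     
                                     
                                     
                                     
                                     
                                     
                                     
                                     
                                     
                                     
                                     
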